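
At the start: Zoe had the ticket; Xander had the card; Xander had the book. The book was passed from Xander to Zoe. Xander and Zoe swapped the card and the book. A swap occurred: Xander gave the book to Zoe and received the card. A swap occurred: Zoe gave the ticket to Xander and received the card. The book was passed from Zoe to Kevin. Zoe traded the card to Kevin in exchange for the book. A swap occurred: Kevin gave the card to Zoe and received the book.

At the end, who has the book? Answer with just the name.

Answer: Kevin

Derivation:
Tracking all object holders:
Start: ticket:Zoe, card:Xander, book:Xander
Event 1 (give book: Xander -> Zoe). State: ticket:Zoe, card:Xander, book:Zoe
Event 2 (swap card<->book: now card:Zoe, book:Xander). State: ticket:Zoe, card:Zoe, book:Xander
Event 3 (swap book<->card: now book:Zoe, card:Xander). State: ticket:Zoe, card:Xander, book:Zoe
Event 4 (swap ticket<->card: now ticket:Xander, card:Zoe). State: ticket:Xander, card:Zoe, book:Zoe
Event 5 (give book: Zoe -> Kevin). State: ticket:Xander, card:Zoe, book:Kevin
Event 6 (swap card<->book: now card:Kevin, book:Zoe). State: ticket:Xander, card:Kevin, book:Zoe
Event 7 (swap card<->book: now card:Zoe, book:Kevin). State: ticket:Xander, card:Zoe, book:Kevin

Final state: ticket:Xander, card:Zoe, book:Kevin
The book is held by Kevin.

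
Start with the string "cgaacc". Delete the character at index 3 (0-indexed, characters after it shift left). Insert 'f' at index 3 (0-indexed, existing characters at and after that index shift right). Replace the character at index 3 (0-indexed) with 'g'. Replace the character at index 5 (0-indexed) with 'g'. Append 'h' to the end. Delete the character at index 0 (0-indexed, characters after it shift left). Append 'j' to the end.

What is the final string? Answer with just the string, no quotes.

Answer: gagcghj

Derivation:
Applying each edit step by step:
Start: "cgaacc"
Op 1 (delete idx 3 = 'a'): "cgaacc" -> "cgacc"
Op 2 (insert 'f' at idx 3): "cgacc" -> "cgafcc"
Op 3 (replace idx 3: 'f' -> 'g'): "cgafcc" -> "cgagcc"
Op 4 (replace idx 5: 'c' -> 'g'): "cgagcc" -> "cgagcg"
Op 5 (append 'h'): "cgagcg" -> "cgagcgh"
Op 6 (delete idx 0 = 'c'): "cgagcgh" -> "gagcgh"
Op 7 (append 'j'): "gagcgh" -> "gagcghj"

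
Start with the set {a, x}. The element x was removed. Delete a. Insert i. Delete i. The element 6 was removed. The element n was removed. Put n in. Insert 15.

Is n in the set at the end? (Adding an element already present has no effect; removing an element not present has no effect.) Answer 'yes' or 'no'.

Answer: yes

Derivation:
Tracking the set through each operation:
Start: {a, x}
Event 1 (remove x): removed. Set: {a}
Event 2 (remove a): removed. Set: {}
Event 3 (add i): added. Set: {i}
Event 4 (remove i): removed. Set: {}
Event 5 (remove 6): not present, no change. Set: {}
Event 6 (remove n): not present, no change. Set: {}
Event 7 (add n): added. Set: {n}
Event 8 (add 15): added. Set: {15, n}

Final set: {15, n} (size 2)
n is in the final set.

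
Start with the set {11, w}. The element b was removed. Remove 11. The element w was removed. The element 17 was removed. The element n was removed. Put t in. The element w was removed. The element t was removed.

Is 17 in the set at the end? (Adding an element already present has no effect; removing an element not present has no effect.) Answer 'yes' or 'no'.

Tracking the set through each operation:
Start: {11, w}
Event 1 (remove b): not present, no change. Set: {11, w}
Event 2 (remove 11): removed. Set: {w}
Event 3 (remove w): removed. Set: {}
Event 4 (remove 17): not present, no change. Set: {}
Event 5 (remove n): not present, no change. Set: {}
Event 6 (add t): added. Set: {t}
Event 7 (remove w): not present, no change. Set: {t}
Event 8 (remove t): removed. Set: {}

Final set: {} (size 0)
17 is NOT in the final set.

Answer: no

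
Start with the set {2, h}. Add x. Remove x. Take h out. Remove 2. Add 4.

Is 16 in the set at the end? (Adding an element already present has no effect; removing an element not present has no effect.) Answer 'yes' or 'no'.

Answer: no

Derivation:
Tracking the set through each operation:
Start: {2, h}
Event 1 (add x): added. Set: {2, h, x}
Event 2 (remove x): removed. Set: {2, h}
Event 3 (remove h): removed. Set: {2}
Event 4 (remove 2): removed. Set: {}
Event 5 (add 4): added. Set: {4}

Final set: {4} (size 1)
16 is NOT in the final set.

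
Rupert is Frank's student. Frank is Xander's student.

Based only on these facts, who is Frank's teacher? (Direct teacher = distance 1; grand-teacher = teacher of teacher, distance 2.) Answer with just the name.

Answer: Xander

Derivation:
Reconstructing the teacher chain from the given facts:
  Xander -> Frank -> Rupert
(each arrow means 'teacher of the next')
Positions in the chain (0 = top):
  position of Xander: 0
  position of Frank: 1
  position of Rupert: 2

Frank is at position 1; the teacher is 1 step up the chain, i.e. position 0: Xander.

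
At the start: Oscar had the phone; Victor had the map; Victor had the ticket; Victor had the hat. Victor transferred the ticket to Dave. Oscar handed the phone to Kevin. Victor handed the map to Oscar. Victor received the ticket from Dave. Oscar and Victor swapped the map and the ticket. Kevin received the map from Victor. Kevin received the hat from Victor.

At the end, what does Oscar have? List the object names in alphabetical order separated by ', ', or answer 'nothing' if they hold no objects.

Answer: ticket

Derivation:
Tracking all object holders:
Start: phone:Oscar, map:Victor, ticket:Victor, hat:Victor
Event 1 (give ticket: Victor -> Dave). State: phone:Oscar, map:Victor, ticket:Dave, hat:Victor
Event 2 (give phone: Oscar -> Kevin). State: phone:Kevin, map:Victor, ticket:Dave, hat:Victor
Event 3 (give map: Victor -> Oscar). State: phone:Kevin, map:Oscar, ticket:Dave, hat:Victor
Event 4 (give ticket: Dave -> Victor). State: phone:Kevin, map:Oscar, ticket:Victor, hat:Victor
Event 5 (swap map<->ticket: now map:Victor, ticket:Oscar). State: phone:Kevin, map:Victor, ticket:Oscar, hat:Victor
Event 6 (give map: Victor -> Kevin). State: phone:Kevin, map:Kevin, ticket:Oscar, hat:Victor
Event 7 (give hat: Victor -> Kevin). State: phone:Kevin, map:Kevin, ticket:Oscar, hat:Kevin

Final state: phone:Kevin, map:Kevin, ticket:Oscar, hat:Kevin
Oscar holds: ticket.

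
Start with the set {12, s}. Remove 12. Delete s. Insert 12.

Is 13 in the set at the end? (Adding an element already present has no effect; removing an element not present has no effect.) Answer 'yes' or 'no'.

Answer: no

Derivation:
Tracking the set through each operation:
Start: {12, s}
Event 1 (remove 12): removed. Set: {s}
Event 2 (remove s): removed. Set: {}
Event 3 (add 12): added. Set: {12}

Final set: {12} (size 1)
13 is NOT in the final set.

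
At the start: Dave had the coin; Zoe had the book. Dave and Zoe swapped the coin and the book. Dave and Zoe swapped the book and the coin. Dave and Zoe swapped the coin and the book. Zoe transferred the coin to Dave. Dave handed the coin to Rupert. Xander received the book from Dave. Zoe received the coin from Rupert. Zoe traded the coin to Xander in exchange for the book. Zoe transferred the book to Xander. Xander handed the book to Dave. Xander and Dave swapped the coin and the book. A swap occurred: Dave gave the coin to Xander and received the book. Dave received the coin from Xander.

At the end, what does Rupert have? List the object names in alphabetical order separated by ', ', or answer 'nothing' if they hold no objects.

Tracking all object holders:
Start: coin:Dave, book:Zoe
Event 1 (swap coin<->book: now coin:Zoe, book:Dave). State: coin:Zoe, book:Dave
Event 2 (swap book<->coin: now book:Zoe, coin:Dave). State: coin:Dave, book:Zoe
Event 3 (swap coin<->book: now coin:Zoe, book:Dave). State: coin:Zoe, book:Dave
Event 4 (give coin: Zoe -> Dave). State: coin:Dave, book:Dave
Event 5 (give coin: Dave -> Rupert). State: coin:Rupert, book:Dave
Event 6 (give book: Dave -> Xander). State: coin:Rupert, book:Xander
Event 7 (give coin: Rupert -> Zoe). State: coin:Zoe, book:Xander
Event 8 (swap coin<->book: now coin:Xander, book:Zoe). State: coin:Xander, book:Zoe
Event 9 (give book: Zoe -> Xander). State: coin:Xander, book:Xander
Event 10 (give book: Xander -> Dave). State: coin:Xander, book:Dave
Event 11 (swap coin<->book: now coin:Dave, book:Xander). State: coin:Dave, book:Xander
Event 12 (swap coin<->book: now coin:Xander, book:Dave). State: coin:Xander, book:Dave
Event 13 (give coin: Xander -> Dave). State: coin:Dave, book:Dave

Final state: coin:Dave, book:Dave
Rupert holds: (nothing).

Answer: nothing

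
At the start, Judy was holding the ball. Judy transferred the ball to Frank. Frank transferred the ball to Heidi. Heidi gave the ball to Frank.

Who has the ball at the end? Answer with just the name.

Answer: Frank

Derivation:
Tracking the ball through each event:
Start: Judy has the ball.
After event 1: Frank has the ball.
After event 2: Heidi has the ball.
After event 3: Frank has the ball.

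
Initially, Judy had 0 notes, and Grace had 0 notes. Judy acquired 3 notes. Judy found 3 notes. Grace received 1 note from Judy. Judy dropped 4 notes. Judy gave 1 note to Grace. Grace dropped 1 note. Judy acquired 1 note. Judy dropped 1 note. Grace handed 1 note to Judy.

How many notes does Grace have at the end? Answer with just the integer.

Tracking counts step by step:
Start: Judy=0, Grace=0
Event 1 (Judy +3): Judy: 0 -> 3. State: Judy=3, Grace=0
Event 2 (Judy +3): Judy: 3 -> 6. State: Judy=6, Grace=0
Event 3 (Judy -> Grace, 1): Judy: 6 -> 5, Grace: 0 -> 1. State: Judy=5, Grace=1
Event 4 (Judy -4): Judy: 5 -> 1. State: Judy=1, Grace=1
Event 5 (Judy -> Grace, 1): Judy: 1 -> 0, Grace: 1 -> 2. State: Judy=0, Grace=2
Event 6 (Grace -1): Grace: 2 -> 1. State: Judy=0, Grace=1
Event 7 (Judy +1): Judy: 0 -> 1. State: Judy=1, Grace=1
Event 8 (Judy -1): Judy: 1 -> 0. State: Judy=0, Grace=1
Event 9 (Grace -> Judy, 1): Grace: 1 -> 0, Judy: 0 -> 1. State: Judy=1, Grace=0

Grace's final count: 0

Answer: 0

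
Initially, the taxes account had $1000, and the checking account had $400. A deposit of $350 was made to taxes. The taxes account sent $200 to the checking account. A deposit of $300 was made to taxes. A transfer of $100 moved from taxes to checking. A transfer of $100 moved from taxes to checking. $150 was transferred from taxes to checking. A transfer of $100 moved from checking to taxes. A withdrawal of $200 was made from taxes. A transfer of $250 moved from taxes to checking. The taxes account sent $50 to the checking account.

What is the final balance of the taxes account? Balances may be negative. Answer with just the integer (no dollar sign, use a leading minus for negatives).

Tracking account balances step by step:
Start: taxes=1000, checking=400
Event 1 (deposit 350 to taxes): taxes: 1000 + 350 = 1350. Balances: taxes=1350, checking=400
Event 2 (transfer 200 taxes -> checking): taxes: 1350 - 200 = 1150, checking: 400 + 200 = 600. Balances: taxes=1150, checking=600
Event 3 (deposit 300 to taxes): taxes: 1150 + 300 = 1450. Balances: taxes=1450, checking=600
Event 4 (transfer 100 taxes -> checking): taxes: 1450 - 100 = 1350, checking: 600 + 100 = 700. Balances: taxes=1350, checking=700
Event 5 (transfer 100 taxes -> checking): taxes: 1350 - 100 = 1250, checking: 700 + 100 = 800. Balances: taxes=1250, checking=800
Event 6 (transfer 150 taxes -> checking): taxes: 1250 - 150 = 1100, checking: 800 + 150 = 950. Balances: taxes=1100, checking=950
Event 7 (transfer 100 checking -> taxes): checking: 950 - 100 = 850, taxes: 1100 + 100 = 1200. Balances: taxes=1200, checking=850
Event 8 (withdraw 200 from taxes): taxes: 1200 - 200 = 1000. Balances: taxes=1000, checking=850
Event 9 (transfer 250 taxes -> checking): taxes: 1000 - 250 = 750, checking: 850 + 250 = 1100. Balances: taxes=750, checking=1100
Event 10 (transfer 50 taxes -> checking): taxes: 750 - 50 = 700, checking: 1100 + 50 = 1150. Balances: taxes=700, checking=1150

Final balance of taxes: 700

Answer: 700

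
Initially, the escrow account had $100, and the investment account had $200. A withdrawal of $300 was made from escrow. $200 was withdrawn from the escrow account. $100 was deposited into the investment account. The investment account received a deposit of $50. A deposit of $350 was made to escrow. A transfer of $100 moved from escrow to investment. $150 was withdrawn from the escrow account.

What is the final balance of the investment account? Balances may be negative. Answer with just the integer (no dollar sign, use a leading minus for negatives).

Answer: 450

Derivation:
Tracking account balances step by step:
Start: escrow=100, investment=200
Event 1 (withdraw 300 from escrow): escrow: 100 - 300 = -200. Balances: escrow=-200, investment=200
Event 2 (withdraw 200 from escrow): escrow: -200 - 200 = -400. Balances: escrow=-400, investment=200
Event 3 (deposit 100 to investment): investment: 200 + 100 = 300. Balances: escrow=-400, investment=300
Event 4 (deposit 50 to investment): investment: 300 + 50 = 350. Balances: escrow=-400, investment=350
Event 5 (deposit 350 to escrow): escrow: -400 + 350 = -50. Balances: escrow=-50, investment=350
Event 6 (transfer 100 escrow -> investment): escrow: -50 - 100 = -150, investment: 350 + 100 = 450. Balances: escrow=-150, investment=450
Event 7 (withdraw 150 from escrow): escrow: -150 - 150 = -300. Balances: escrow=-300, investment=450

Final balance of investment: 450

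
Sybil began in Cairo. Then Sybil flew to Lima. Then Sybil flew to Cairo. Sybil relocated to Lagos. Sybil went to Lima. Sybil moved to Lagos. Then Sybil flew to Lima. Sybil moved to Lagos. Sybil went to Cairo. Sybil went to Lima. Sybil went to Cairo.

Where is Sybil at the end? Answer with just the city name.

Tracking Sybil's location:
Start: Sybil is in Cairo.
After move 1: Cairo -> Lima. Sybil is in Lima.
After move 2: Lima -> Cairo. Sybil is in Cairo.
After move 3: Cairo -> Lagos. Sybil is in Lagos.
After move 4: Lagos -> Lima. Sybil is in Lima.
After move 5: Lima -> Lagos. Sybil is in Lagos.
After move 6: Lagos -> Lima. Sybil is in Lima.
After move 7: Lima -> Lagos. Sybil is in Lagos.
After move 8: Lagos -> Cairo. Sybil is in Cairo.
After move 9: Cairo -> Lima. Sybil is in Lima.
After move 10: Lima -> Cairo. Sybil is in Cairo.

Answer: Cairo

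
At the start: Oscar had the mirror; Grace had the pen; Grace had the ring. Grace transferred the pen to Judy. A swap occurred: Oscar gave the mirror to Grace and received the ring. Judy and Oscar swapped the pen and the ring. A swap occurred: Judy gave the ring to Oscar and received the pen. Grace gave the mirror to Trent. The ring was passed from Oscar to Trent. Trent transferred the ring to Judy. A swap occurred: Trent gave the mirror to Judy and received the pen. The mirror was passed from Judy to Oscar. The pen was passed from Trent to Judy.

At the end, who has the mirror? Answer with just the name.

Answer: Oscar

Derivation:
Tracking all object holders:
Start: mirror:Oscar, pen:Grace, ring:Grace
Event 1 (give pen: Grace -> Judy). State: mirror:Oscar, pen:Judy, ring:Grace
Event 2 (swap mirror<->ring: now mirror:Grace, ring:Oscar). State: mirror:Grace, pen:Judy, ring:Oscar
Event 3 (swap pen<->ring: now pen:Oscar, ring:Judy). State: mirror:Grace, pen:Oscar, ring:Judy
Event 4 (swap ring<->pen: now ring:Oscar, pen:Judy). State: mirror:Grace, pen:Judy, ring:Oscar
Event 5 (give mirror: Grace -> Trent). State: mirror:Trent, pen:Judy, ring:Oscar
Event 6 (give ring: Oscar -> Trent). State: mirror:Trent, pen:Judy, ring:Trent
Event 7 (give ring: Trent -> Judy). State: mirror:Trent, pen:Judy, ring:Judy
Event 8 (swap mirror<->pen: now mirror:Judy, pen:Trent). State: mirror:Judy, pen:Trent, ring:Judy
Event 9 (give mirror: Judy -> Oscar). State: mirror:Oscar, pen:Trent, ring:Judy
Event 10 (give pen: Trent -> Judy). State: mirror:Oscar, pen:Judy, ring:Judy

Final state: mirror:Oscar, pen:Judy, ring:Judy
The mirror is held by Oscar.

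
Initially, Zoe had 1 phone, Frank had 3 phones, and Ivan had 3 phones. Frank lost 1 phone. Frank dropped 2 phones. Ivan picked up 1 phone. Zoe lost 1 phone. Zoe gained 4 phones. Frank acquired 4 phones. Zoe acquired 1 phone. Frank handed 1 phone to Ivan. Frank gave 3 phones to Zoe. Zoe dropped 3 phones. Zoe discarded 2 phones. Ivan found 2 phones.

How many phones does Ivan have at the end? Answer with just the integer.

Answer: 7

Derivation:
Tracking counts step by step:
Start: Zoe=1, Frank=3, Ivan=3
Event 1 (Frank -1): Frank: 3 -> 2. State: Zoe=1, Frank=2, Ivan=3
Event 2 (Frank -2): Frank: 2 -> 0. State: Zoe=1, Frank=0, Ivan=3
Event 3 (Ivan +1): Ivan: 3 -> 4. State: Zoe=1, Frank=0, Ivan=4
Event 4 (Zoe -1): Zoe: 1 -> 0. State: Zoe=0, Frank=0, Ivan=4
Event 5 (Zoe +4): Zoe: 0 -> 4. State: Zoe=4, Frank=0, Ivan=4
Event 6 (Frank +4): Frank: 0 -> 4. State: Zoe=4, Frank=4, Ivan=4
Event 7 (Zoe +1): Zoe: 4 -> 5. State: Zoe=5, Frank=4, Ivan=4
Event 8 (Frank -> Ivan, 1): Frank: 4 -> 3, Ivan: 4 -> 5. State: Zoe=5, Frank=3, Ivan=5
Event 9 (Frank -> Zoe, 3): Frank: 3 -> 0, Zoe: 5 -> 8. State: Zoe=8, Frank=0, Ivan=5
Event 10 (Zoe -3): Zoe: 8 -> 5. State: Zoe=5, Frank=0, Ivan=5
Event 11 (Zoe -2): Zoe: 5 -> 3. State: Zoe=3, Frank=0, Ivan=5
Event 12 (Ivan +2): Ivan: 5 -> 7. State: Zoe=3, Frank=0, Ivan=7

Ivan's final count: 7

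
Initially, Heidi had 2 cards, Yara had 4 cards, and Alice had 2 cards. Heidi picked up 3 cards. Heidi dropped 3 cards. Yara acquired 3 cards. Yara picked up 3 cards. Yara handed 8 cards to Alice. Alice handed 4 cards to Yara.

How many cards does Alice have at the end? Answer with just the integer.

Tracking counts step by step:
Start: Heidi=2, Yara=4, Alice=2
Event 1 (Heidi +3): Heidi: 2 -> 5. State: Heidi=5, Yara=4, Alice=2
Event 2 (Heidi -3): Heidi: 5 -> 2. State: Heidi=2, Yara=4, Alice=2
Event 3 (Yara +3): Yara: 4 -> 7. State: Heidi=2, Yara=7, Alice=2
Event 4 (Yara +3): Yara: 7 -> 10. State: Heidi=2, Yara=10, Alice=2
Event 5 (Yara -> Alice, 8): Yara: 10 -> 2, Alice: 2 -> 10. State: Heidi=2, Yara=2, Alice=10
Event 6 (Alice -> Yara, 4): Alice: 10 -> 6, Yara: 2 -> 6. State: Heidi=2, Yara=6, Alice=6

Alice's final count: 6

Answer: 6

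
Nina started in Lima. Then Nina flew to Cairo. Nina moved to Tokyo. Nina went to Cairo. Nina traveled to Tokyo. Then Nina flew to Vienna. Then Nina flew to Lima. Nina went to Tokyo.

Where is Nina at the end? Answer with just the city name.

Answer: Tokyo

Derivation:
Tracking Nina's location:
Start: Nina is in Lima.
After move 1: Lima -> Cairo. Nina is in Cairo.
After move 2: Cairo -> Tokyo. Nina is in Tokyo.
After move 3: Tokyo -> Cairo. Nina is in Cairo.
After move 4: Cairo -> Tokyo. Nina is in Tokyo.
After move 5: Tokyo -> Vienna. Nina is in Vienna.
After move 6: Vienna -> Lima. Nina is in Lima.
After move 7: Lima -> Tokyo. Nina is in Tokyo.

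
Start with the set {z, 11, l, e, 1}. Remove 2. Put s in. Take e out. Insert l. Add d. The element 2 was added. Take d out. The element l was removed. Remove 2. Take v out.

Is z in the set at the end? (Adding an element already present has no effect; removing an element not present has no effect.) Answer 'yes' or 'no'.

Tracking the set through each operation:
Start: {1, 11, e, l, z}
Event 1 (remove 2): not present, no change. Set: {1, 11, e, l, z}
Event 2 (add s): added. Set: {1, 11, e, l, s, z}
Event 3 (remove e): removed. Set: {1, 11, l, s, z}
Event 4 (add l): already present, no change. Set: {1, 11, l, s, z}
Event 5 (add d): added. Set: {1, 11, d, l, s, z}
Event 6 (add 2): added. Set: {1, 11, 2, d, l, s, z}
Event 7 (remove d): removed. Set: {1, 11, 2, l, s, z}
Event 8 (remove l): removed. Set: {1, 11, 2, s, z}
Event 9 (remove 2): removed. Set: {1, 11, s, z}
Event 10 (remove v): not present, no change. Set: {1, 11, s, z}

Final set: {1, 11, s, z} (size 4)
z is in the final set.

Answer: yes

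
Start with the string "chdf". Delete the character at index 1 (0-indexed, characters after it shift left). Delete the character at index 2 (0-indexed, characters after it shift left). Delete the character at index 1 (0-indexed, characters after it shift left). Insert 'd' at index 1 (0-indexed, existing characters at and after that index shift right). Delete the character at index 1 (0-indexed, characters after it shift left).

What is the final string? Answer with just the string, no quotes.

Applying each edit step by step:
Start: "chdf"
Op 1 (delete idx 1 = 'h'): "chdf" -> "cdf"
Op 2 (delete idx 2 = 'f'): "cdf" -> "cd"
Op 3 (delete idx 1 = 'd'): "cd" -> "c"
Op 4 (insert 'd' at idx 1): "c" -> "cd"
Op 5 (delete idx 1 = 'd'): "cd" -> "c"

Answer: c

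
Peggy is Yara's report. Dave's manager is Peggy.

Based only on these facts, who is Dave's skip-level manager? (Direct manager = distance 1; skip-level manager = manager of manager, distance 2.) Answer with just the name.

Answer: Yara

Derivation:
Reconstructing the manager chain from the given facts:
  Yara -> Peggy -> Dave
(each arrow means 'manager of the next')
Positions in the chain (0 = top):
  position of Yara: 0
  position of Peggy: 1
  position of Dave: 2

Dave is at position 2; the skip-level manager is 2 steps up the chain, i.e. position 0: Yara.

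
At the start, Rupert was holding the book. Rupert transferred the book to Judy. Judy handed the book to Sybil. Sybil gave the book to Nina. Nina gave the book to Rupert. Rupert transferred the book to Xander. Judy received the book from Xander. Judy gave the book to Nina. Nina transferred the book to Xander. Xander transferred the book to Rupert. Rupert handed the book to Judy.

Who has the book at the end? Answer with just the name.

Answer: Judy

Derivation:
Tracking the book through each event:
Start: Rupert has the book.
After event 1: Judy has the book.
After event 2: Sybil has the book.
After event 3: Nina has the book.
After event 4: Rupert has the book.
After event 5: Xander has the book.
After event 6: Judy has the book.
After event 7: Nina has the book.
After event 8: Xander has the book.
After event 9: Rupert has the book.
After event 10: Judy has the book.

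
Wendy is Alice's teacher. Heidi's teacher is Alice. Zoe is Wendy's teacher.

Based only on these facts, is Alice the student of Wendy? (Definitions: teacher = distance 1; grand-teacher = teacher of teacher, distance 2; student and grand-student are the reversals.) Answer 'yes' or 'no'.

Answer: yes

Derivation:
Reconstructing the teacher chain from the given facts:
  Zoe -> Wendy -> Alice -> Heidi
(each arrow means 'teacher of the next')
Positions in the chain (0 = top):
  position of Zoe: 0
  position of Wendy: 1
  position of Alice: 2
  position of Heidi: 3

Alice is at position 2, Wendy is at position 1; signed distance (j - i) = -1.
'student' requires j - i = -1. Actual distance is -1, so the relation HOLDS.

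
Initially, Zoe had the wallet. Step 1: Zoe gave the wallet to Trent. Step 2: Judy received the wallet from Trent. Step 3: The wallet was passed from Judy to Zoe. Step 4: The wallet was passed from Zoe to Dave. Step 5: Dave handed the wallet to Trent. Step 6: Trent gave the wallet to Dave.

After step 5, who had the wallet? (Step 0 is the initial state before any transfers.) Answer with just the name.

Answer: Trent

Derivation:
Tracking the wallet holder through step 5:
After step 0 (start): Zoe
After step 1: Trent
After step 2: Judy
After step 3: Zoe
After step 4: Dave
After step 5: Trent

At step 5, the holder is Trent.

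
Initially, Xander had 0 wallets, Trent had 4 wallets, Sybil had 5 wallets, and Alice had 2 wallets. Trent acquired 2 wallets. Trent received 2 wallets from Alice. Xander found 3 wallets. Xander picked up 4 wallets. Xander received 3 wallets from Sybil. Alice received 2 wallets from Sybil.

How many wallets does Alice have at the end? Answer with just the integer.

Answer: 2

Derivation:
Tracking counts step by step:
Start: Xander=0, Trent=4, Sybil=5, Alice=2
Event 1 (Trent +2): Trent: 4 -> 6. State: Xander=0, Trent=6, Sybil=5, Alice=2
Event 2 (Alice -> Trent, 2): Alice: 2 -> 0, Trent: 6 -> 8. State: Xander=0, Trent=8, Sybil=5, Alice=0
Event 3 (Xander +3): Xander: 0 -> 3. State: Xander=3, Trent=8, Sybil=5, Alice=0
Event 4 (Xander +4): Xander: 3 -> 7. State: Xander=7, Trent=8, Sybil=5, Alice=0
Event 5 (Sybil -> Xander, 3): Sybil: 5 -> 2, Xander: 7 -> 10. State: Xander=10, Trent=8, Sybil=2, Alice=0
Event 6 (Sybil -> Alice, 2): Sybil: 2 -> 0, Alice: 0 -> 2. State: Xander=10, Trent=8, Sybil=0, Alice=2

Alice's final count: 2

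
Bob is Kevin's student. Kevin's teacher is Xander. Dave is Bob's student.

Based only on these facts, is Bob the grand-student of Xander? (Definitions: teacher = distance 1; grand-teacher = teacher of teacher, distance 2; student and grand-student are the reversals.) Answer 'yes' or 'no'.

Answer: yes

Derivation:
Reconstructing the teacher chain from the given facts:
  Xander -> Kevin -> Bob -> Dave
(each arrow means 'teacher of the next')
Positions in the chain (0 = top):
  position of Xander: 0
  position of Kevin: 1
  position of Bob: 2
  position of Dave: 3

Bob is at position 2, Xander is at position 0; signed distance (j - i) = -2.
'grand-student' requires j - i = -2. Actual distance is -2, so the relation HOLDS.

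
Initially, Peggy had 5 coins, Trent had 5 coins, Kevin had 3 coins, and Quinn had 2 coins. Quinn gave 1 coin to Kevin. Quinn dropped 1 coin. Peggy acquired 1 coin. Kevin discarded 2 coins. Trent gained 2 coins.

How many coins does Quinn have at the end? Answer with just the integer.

Tracking counts step by step:
Start: Peggy=5, Trent=5, Kevin=3, Quinn=2
Event 1 (Quinn -> Kevin, 1): Quinn: 2 -> 1, Kevin: 3 -> 4. State: Peggy=5, Trent=5, Kevin=4, Quinn=1
Event 2 (Quinn -1): Quinn: 1 -> 0. State: Peggy=5, Trent=5, Kevin=4, Quinn=0
Event 3 (Peggy +1): Peggy: 5 -> 6. State: Peggy=6, Trent=5, Kevin=4, Quinn=0
Event 4 (Kevin -2): Kevin: 4 -> 2. State: Peggy=6, Trent=5, Kevin=2, Quinn=0
Event 5 (Trent +2): Trent: 5 -> 7. State: Peggy=6, Trent=7, Kevin=2, Quinn=0

Quinn's final count: 0

Answer: 0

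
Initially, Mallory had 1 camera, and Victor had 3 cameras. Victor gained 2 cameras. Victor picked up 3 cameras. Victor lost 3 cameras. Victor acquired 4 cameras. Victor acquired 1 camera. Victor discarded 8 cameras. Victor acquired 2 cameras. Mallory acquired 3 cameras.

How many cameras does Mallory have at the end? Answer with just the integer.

Answer: 4

Derivation:
Tracking counts step by step:
Start: Mallory=1, Victor=3
Event 1 (Victor +2): Victor: 3 -> 5. State: Mallory=1, Victor=5
Event 2 (Victor +3): Victor: 5 -> 8. State: Mallory=1, Victor=8
Event 3 (Victor -3): Victor: 8 -> 5. State: Mallory=1, Victor=5
Event 4 (Victor +4): Victor: 5 -> 9. State: Mallory=1, Victor=9
Event 5 (Victor +1): Victor: 9 -> 10. State: Mallory=1, Victor=10
Event 6 (Victor -8): Victor: 10 -> 2. State: Mallory=1, Victor=2
Event 7 (Victor +2): Victor: 2 -> 4. State: Mallory=1, Victor=4
Event 8 (Mallory +3): Mallory: 1 -> 4. State: Mallory=4, Victor=4

Mallory's final count: 4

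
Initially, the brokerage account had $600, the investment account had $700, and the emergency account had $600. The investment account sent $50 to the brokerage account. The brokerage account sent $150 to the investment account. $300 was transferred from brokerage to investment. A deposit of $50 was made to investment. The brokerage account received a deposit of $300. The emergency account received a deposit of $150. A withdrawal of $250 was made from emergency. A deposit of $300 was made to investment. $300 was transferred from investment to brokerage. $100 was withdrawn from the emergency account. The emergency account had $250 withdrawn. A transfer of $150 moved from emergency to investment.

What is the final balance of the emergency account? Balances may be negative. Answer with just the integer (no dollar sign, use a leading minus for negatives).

Tracking account balances step by step:
Start: brokerage=600, investment=700, emergency=600
Event 1 (transfer 50 investment -> brokerage): investment: 700 - 50 = 650, brokerage: 600 + 50 = 650. Balances: brokerage=650, investment=650, emergency=600
Event 2 (transfer 150 brokerage -> investment): brokerage: 650 - 150 = 500, investment: 650 + 150 = 800. Balances: brokerage=500, investment=800, emergency=600
Event 3 (transfer 300 brokerage -> investment): brokerage: 500 - 300 = 200, investment: 800 + 300 = 1100. Balances: brokerage=200, investment=1100, emergency=600
Event 4 (deposit 50 to investment): investment: 1100 + 50 = 1150. Balances: brokerage=200, investment=1150, emergency=600
Event 5 (deposit 300 to brokerage): brokerage: 200 + 300 = 500. Balances: brokerage=500, investment=1150, emergency=600
Event 6 (deposit 150 to emergency): emergency: 600 + 150 = 750. Balances: brokerage=500, investment=1150, emergency=750
Event 7 (withdraw 250 from emergency): emergency: 750 - 250 = 500. Balances: brokerage=500, investment=1150, emergency=500
Event 8 (deposit 300 to investment): investment: 1150 + 300 = 1450. Balances: brokerage=500, investment=1450, emergency=500
Event 9 (transfer 300 investment -> brokerage): investment: 1450 - 300 = 1150, brokerage: 500 + 300 = 800. Balances: brokerage=800, investment=1150, emergency=500
Event 10 (withdraw 100 from emergency): emergency: 500 - 100 = 400. Balances: brokerage=800, investment=1150, emergency=400
Event 11 (withdraw 250 from emergency): emergency: 400 - 250 = 150. Balances: brokerage=800, investment=1150, emergency=150
Event 12 (transfer 150 emergency -> investment): emergency: 150 - 150 = 0, investment: 1150 + 150 = 1300. Balances: brokerage=800, investment=1300, emergency=0

Final balance of emergency: 0

Answer: 0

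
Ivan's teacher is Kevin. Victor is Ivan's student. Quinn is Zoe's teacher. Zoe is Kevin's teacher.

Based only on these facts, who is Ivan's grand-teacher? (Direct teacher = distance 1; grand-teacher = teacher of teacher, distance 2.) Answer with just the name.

Answer: Zoe

Derivation:
Reconstructing the teacher chain from the given facts:
  Quinn -> Zoe -> Kevin -> Ivan -> Victor
(each arrow means 'teacher of the next')
Positions in the chain (0 = top):
  position of Quinn: 0
  position of Zoe: 1
  position of Kevin: 2
  position of Ivan: 3
  position of Victor: 4

Ivan is at position 3; the grand-teacher is 2 steps up the chain, i.e. position 1: Zoe.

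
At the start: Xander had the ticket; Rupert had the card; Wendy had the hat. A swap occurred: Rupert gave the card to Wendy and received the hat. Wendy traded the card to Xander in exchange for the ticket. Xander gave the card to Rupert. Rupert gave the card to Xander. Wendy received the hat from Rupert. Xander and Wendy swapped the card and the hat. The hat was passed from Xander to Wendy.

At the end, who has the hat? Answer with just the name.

Tracking all object holders:
Start: ticket:Xander, card:Rupert, hat:Wendy
Event 1 (swap card<->hat: now card:Wendy, hat:Rupert). State: ticket:Xander, card:Wendy, hat:Rupert
Event 2 (swap card<->ticket: now card:Xander, ticket:Wendy). State: ticket:Wendy, card:Xander, hat:Rupert
Event 3 (give card: Xander -> Rupert). State: ticket:Wendy, card:Rupert, hat:Rupert
Event 4 (give card: Rupert -> Xander). State: ticket:Wendy, card:Xander, hat:Rupert
Event 5 (give hat: Rupert -> Wendy). State: ticket:Wendy, card:Xander, hat:Wendy
Event 6 (swap card<->hat: now card:Wendy, hat:Xander). State: ticket:Wendy, card:Wendy, hat:Xander
Event 7 (give hat: Xander -> Wendy). State: ticket:Wendy, card:Wendy, hat:Wendy

Final state: ticket:Wendy, card:Wendy, hat:Wendy
The hat is held by Wendy.

Answer: Wendy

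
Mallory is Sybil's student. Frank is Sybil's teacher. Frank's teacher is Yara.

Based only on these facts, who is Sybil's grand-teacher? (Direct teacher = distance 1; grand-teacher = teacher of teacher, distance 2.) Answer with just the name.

Reconstructing the teacher chain from the given facts:
  Yara -> Frank -> Sybil -> Mallory
(each arrow means 'teacher of the next')
Positions in the chain (0 = top):
  position of Yara: 0
  position of Frank: 1
  position of Sybil: 2
  position of Mallory: 3

Sybil is at position 2; the grand-teacher is 2 steps up the chain, i.e. position 0: Yara.

Answer: Yara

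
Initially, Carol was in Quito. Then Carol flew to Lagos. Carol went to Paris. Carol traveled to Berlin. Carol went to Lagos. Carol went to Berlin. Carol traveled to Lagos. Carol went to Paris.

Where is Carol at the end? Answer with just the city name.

Answer: Paris

Derivation:
Tracking Carol's location:
Start: Carol is in Quito.
After move 1: Quito -> Lagos. Carol is in Lagos.
After move 2: Lagos -> Paris. Carol is in Paris.
After move 3: Paris -> Berlin. Carol is in Berlin.
After move 4: Berlin -> Lagos. Carol is in Lagos.
After move 5: Lagos -> Berlin. Carol is in Berlin.
After move 6: Berlin -> Lagos. Carol is in Lagos.
After move 7: Lagos -> Paris. Carol is in Paris.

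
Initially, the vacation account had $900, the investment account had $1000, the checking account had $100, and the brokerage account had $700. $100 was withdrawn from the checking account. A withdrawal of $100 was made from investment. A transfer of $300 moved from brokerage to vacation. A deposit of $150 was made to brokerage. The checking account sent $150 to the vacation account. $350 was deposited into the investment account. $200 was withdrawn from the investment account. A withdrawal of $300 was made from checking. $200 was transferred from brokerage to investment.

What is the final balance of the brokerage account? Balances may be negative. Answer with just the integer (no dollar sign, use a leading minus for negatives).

Tracking account balances step by step:
Start: vacation=900, investment=1000, checking=100, brokerage=700
Event 1 (withdraw 100 from checking): checking: 100 - 100 = 0. Balances: vacation=900, investment=1000, checking=0, brokerage=700
Event 2 (withdraw 100 from investment): investment: 1000 - 100 = 900. Balances: vacation=900, investment=900, checking=0, brokerage=700
Event 3 (transfer 300 brokerage -> vacation): brokerage: 700 - 300 = 400, vacation: 900 + 300 = 1200. Balances: vacation=1200, investment=900, checking=0, brokerage=400
Event 4 (deposit 150 to brokerage): brokerage: 400 + 150 = 550. Balances: vacation=1200, investment=900, checking=0, brokerage=550
Event 5 (transfer 150 checking -> vacation): checking: 0 - 150 = -150, vacation: 1200 + 150 = 1350. Balances: vacation=1350, investment=900, checking=-150, brokerage=550
Event 6 (deposit 350 to investment): investment: 900 + 350 = 1250. Balances: vacation=1350, investment=1250, checking=-150, brokerage=550
Event 7 (withdraw 200 from investment): investment: 1250 - 200 = 1050. Balances: vacation=1350, investment=1050, checking=-150, brokerage=550
Event 8 (withdraw 300 from checking): checking: -150 - 300 = -450. Balances: vacation=1350, investment=1050, checking=-450, brokerage=550
Event 9 (transfer 200 brokerage -> investment): brokerage: 550 - 200 = 350, investment: 1050 + 200 = 1250. Balances: vacation=1350, investment=1250, checking=-450, brokerage=350

Final balance of brokerage: 350

Answer: 350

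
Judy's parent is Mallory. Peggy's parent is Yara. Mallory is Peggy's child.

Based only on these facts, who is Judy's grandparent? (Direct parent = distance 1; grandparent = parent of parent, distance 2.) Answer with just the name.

Answer: Peggy

Derivation:
Reconstructing the parent chain from the given facts:
  Yara -> Peggy -> Mallory -> Judy
(each arrow means 'parent of the next')
Positions in the chain (0 = top):
  position of Yara: 0
  position of Peggy: 1
  position of Mallory: 2
  position of Judy: 3

Judy is at position 3; the grandparent is 2 steps up the chain, i.e. position 1: Peggy.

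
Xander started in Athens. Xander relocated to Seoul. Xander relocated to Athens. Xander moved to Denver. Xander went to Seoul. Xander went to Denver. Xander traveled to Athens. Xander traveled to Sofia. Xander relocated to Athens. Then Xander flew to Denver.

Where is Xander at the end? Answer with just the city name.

Tracking Xander's location:
Start: Xander is in Athens.
After move 1: Athens -> Seoul. Xander is in Seoul.
After move 2: Seoul -> Athens. Xander is in Athens.
After move 3: Athens -> Denver. Xander is in Denver.
After move 4: Denver -> Seoul. Xander is in Seoul.
After move 5: Seoul -> Denver. Xander is in Denver.
After move 6: Denver -> Athens. Xander is in Athens.
After move 7: Athens -> Sofia. Xander is in Sofia.
After move 8: Sofia -> Athens. Xander is in Athens.
After move 9: Athens -> Denver. Xander is in Denver.

Answer: Denver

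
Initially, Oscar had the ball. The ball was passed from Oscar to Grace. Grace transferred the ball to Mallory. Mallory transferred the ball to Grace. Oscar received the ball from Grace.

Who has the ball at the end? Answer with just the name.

Tracking the ball through each event:
Start: Oscar has the ball.
After event 1: Grace has the ball.
After event 2: Mallory has the ball.
After event 3: Grace has the ball.
After event 4: Oscar has the ball.

Answer: Oscar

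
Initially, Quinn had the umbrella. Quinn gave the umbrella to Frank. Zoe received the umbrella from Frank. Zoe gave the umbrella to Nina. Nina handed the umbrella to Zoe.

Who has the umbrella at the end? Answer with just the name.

Answer: Zoe

Derivation:
Tracking the umbrella through each event:
Start: Quinn has the umbrella.
After event 1: Frank has the umbrella.
After event 2: Zoe has the umbrella.
After event 3: Nina has the umbrella.
After event 4: Zoe has the umbrella.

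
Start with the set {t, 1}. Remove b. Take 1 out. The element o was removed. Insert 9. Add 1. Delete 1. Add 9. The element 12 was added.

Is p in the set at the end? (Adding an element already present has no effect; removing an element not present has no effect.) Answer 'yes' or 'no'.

Answer: no

Derivation:
Tracking the set through each operation:
Start: {1, t}
Event 1 (remove b): not present, no change. Set: {1, t}
Event 2 (remove 1): removed. Set: {t}
Event 3 (remove o): not present, no change. Set: {t}
Event 4 (add 9): added. Set: {9, t}
Event 5 (add 1): added. Set: {1, 9, t}
Event 6 (remove 1): removed. Set: {9, t}
Event 7 (add 9): already present, no change. Set: {9, t}
Event 8 (add 12): added. Set: {12, 9, t}

Final set: {12, 9, t} (size 3)
p is NOT in the final set.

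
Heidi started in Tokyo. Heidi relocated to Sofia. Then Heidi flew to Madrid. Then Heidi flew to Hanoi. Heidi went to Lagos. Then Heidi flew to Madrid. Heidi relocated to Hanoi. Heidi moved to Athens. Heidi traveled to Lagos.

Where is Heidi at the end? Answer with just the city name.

Tracking Heidi's location:
Start: Heidi is in Tokyo.
After move 1: Tokyo -> Sofia. Heidi is in Sofia.
After move 2: Sofia -> Madrid. Heidi is in Madrid.
After move 3: Madrid -> Hanoi. Heidi is in Hanoi.
After move 4: Hanoi -> Lagos. Heidi is in Lagos.
After move 5: Lagos -> Madrid. Heidi is in Madrid.
After move 6: Madrid -> Hanoi. Heidi is in Hanoi.
After move 7: Hanoi -> Athens. Heidi is in Athens.
After move 8: Athens -> Lagos. Heidi is in Lagos.

Answer: Lagos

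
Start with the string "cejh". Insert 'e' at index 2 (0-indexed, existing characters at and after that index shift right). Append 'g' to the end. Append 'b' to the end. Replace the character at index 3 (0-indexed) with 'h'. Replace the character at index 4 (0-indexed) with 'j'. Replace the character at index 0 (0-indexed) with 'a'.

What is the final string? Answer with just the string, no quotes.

Applying each edit step by step:
Start: "cejh"
Op 1 (insert 'e' at idx 2): "cejh" -> "ceejh"
Op 2 (append 'g'): "ceejh" -> "ceejhg"
Op 3 (append 'b'): "ceejhg" -> "ceejhgb"
Op 4 (replace idx 3: 'j' -> 'h'): "ceejhgb" -> "ceehhgb"
Op 5 (replace idx 4: 'h' -> 'j'): "ceehhgb" -> "ceehjgb"
Op 6 (replace idx 0: 'c' -> 'a'): "ceehjgb" -> "aeehjgb"

Answer: aeehjgb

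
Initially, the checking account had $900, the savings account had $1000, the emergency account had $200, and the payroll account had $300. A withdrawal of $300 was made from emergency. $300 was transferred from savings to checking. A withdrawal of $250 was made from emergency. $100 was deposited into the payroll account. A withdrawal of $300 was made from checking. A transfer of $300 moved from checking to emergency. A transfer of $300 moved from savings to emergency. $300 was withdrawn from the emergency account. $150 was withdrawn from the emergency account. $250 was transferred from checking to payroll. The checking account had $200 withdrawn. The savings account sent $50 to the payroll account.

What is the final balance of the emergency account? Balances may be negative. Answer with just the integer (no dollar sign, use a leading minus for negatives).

Tracking account balances step by step:
Start: checking=900, savings=1000, emergency=200, payroll=300
Event 1 (withdraw 300 from emergency): emergency: 200 - 300 = -100. Balances: checking=900, savings=1000, emergency=-100, payroll=300
Event 2 (transfer 300 savings -> checking): savings: 1000 - 300 = 700, checking: 900 + 300 = 1200. Balances: checking=1200, savings=700, emergency=-100, payroll=300
Event 3 (withdraw 250 from emergency): emergency: -100 - 250 = -350. Balances: checking=1200, savings=700, emergency=-350, payroll=300
Event 4 (deposit 100 to payroll): payroll: 300 + 100 = 400. Balances: checking=1200, savings=700, emergency=-350, payroll=400
Event 5 (withdraw 300 from checking): checking: 1200 - 300 = 900. Balances: checking=900, savings=700, emergency=-350, payroll=400
Event 6 (transfer 300 checking -> emergency): checking: 900 - 300 = 600, emergency: -350 + 300 = -50. Balances: checking=600, savings=700, emergency=-50, payroll=400
Event 7 (transfer 300 savings -> emergency): savings: 700 - 300 = 400, emergency: -50 + 300 = 250. Balances: checking=600, savings=400, emergency=250, payroll=400
Event 8 (withdraw 300 from emergency): emergency: 250 - 300 = -50. Balances: checking=600, savings=400, emergency=-50, payroll=400
Event 9 (withdraw 150 from emergency): emergency: -50 - 150 = -200. Balances: checking=600, savings=400, emergency=-200, payroll=400
Event 10 (transfer 250 checking -> payroll): checking: 600 - 250 = 350, payroll: 400 + 250 = 650. Balances: checking=350, savings=400, emergency=-200, payroll=650
Event 11 (withdraw 200 from checking): checking: 350 - 200 = 150. Balances: checking=150, savings=400, emergency=-200, payroll=650
Event 12 (transfer 50 savings -> payroll): savings: 400 - 50 = 350, payroll: 650 + 50 = 700. Balances: checking=150, savings=350, emergency=-200, payroll=700

Final balance of emergency: -200

Answer: -200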